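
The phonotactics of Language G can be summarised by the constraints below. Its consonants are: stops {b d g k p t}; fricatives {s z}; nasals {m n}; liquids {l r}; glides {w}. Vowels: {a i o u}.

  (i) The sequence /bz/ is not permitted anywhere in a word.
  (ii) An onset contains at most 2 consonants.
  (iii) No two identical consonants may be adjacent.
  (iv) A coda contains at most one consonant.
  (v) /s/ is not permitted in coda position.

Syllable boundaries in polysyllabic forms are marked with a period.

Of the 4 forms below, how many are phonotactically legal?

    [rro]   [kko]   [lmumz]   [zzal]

[rro] — violates constraint (iii): adjacent identical consonants /rr/ → phonotactically illegal
[kko] — violates constraint (iii): adjacent identical consonants /kk/ → phonotactically illegal
[lmumz] — violates constraint (iv): syllable 1 coda /mz/ has 2 consonants (> 1) → phonotactically illegal
[zzal] — violates constraint (iii): adjacent identical consonants /zz/ → phonotactically illegal
No form is phonotactically legal → 0.

0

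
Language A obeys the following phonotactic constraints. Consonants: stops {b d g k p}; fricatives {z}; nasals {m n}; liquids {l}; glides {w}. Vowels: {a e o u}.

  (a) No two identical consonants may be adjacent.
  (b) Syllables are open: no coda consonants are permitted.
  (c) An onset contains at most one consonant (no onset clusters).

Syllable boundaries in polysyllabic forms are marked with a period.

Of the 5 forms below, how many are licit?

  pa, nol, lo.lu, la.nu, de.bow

pa — σ1 onset /p/, coda /∅/ ok → licit
nol — violates constraint (b): syllable 1 coda /l/ has 1 consonant (> 0) → illicit
lo.lu — σ1 onset /l/, coda /∅/ ok; σ2 onset /l/, coda /∅/ ok → licit
la.nu — σ1 onset /l/, coda /∅/ ok; σ2 onset /n/, coda /∅/ ok → licit
de.bow — violates constraint (b): syllable 2 coda /w/ has 1 consonant (> 0) → illicit
Licit: pa, lo.lu, la.nu → 3.

3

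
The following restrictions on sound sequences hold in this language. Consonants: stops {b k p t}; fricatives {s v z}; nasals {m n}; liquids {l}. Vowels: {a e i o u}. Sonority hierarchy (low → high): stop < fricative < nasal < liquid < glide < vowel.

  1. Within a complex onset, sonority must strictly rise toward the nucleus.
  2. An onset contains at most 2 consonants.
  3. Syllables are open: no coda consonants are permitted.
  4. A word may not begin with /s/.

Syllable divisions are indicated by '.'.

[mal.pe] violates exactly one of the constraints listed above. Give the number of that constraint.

3

[mal.pe]: syllable 1 coda /l/ has 1 consonant (> 0).
This is a violation of constraint 3: "Syllables are open: no coda consonants are permitted."
The remaining constraints (1, 2, 4) are satisfied.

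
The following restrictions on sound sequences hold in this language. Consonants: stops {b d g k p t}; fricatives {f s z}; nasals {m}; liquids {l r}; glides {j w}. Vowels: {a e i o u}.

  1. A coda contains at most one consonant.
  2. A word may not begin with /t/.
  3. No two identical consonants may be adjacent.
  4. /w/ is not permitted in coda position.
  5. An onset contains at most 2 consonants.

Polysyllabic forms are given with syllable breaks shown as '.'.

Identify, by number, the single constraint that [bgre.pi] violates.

5

[bgre.pi]: syllable 1 onset /bgr/ has 3 consonants (> 2).
This is a violation of constraint 5: "An onset contains at most 2 consonants."
The remaining constraints (1, 2, 3, 4) are satisfied.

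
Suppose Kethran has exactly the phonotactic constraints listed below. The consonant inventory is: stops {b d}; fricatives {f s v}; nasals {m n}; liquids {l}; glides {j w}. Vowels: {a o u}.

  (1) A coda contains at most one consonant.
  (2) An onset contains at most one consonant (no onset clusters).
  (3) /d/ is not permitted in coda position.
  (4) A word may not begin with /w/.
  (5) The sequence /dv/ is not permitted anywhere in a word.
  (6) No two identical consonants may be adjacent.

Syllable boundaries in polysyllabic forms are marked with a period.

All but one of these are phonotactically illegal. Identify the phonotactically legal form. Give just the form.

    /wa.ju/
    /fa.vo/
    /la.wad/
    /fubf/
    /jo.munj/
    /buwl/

/fa.vo/

/wa.ju/ — violates constraint 4: word begins with /w/ → phonotactically illegal
/fa.vo/ — σ1 onset /f/, coda /∅/ ok; σ2 onset /v/, coda /∅/ ok → phonotactically legal
/la.wad/ — violates constraint 3: syllable 2 coda contains /d/ → phonotactically illegal
/fubf/ — violates constraint 1: syllable 1 coda /bf/ has 2 consonants (> 1) → phonotactically illegal
/jo.munj/ — violates constraint 1: syllable 2 coda /nj/ has 2 consonants (> 1) → phonotactically illegal
/buwl/ — violates constraint 1: syllable 1 coda /wl/ has 2 consonants (> 1) → phonotactically illegal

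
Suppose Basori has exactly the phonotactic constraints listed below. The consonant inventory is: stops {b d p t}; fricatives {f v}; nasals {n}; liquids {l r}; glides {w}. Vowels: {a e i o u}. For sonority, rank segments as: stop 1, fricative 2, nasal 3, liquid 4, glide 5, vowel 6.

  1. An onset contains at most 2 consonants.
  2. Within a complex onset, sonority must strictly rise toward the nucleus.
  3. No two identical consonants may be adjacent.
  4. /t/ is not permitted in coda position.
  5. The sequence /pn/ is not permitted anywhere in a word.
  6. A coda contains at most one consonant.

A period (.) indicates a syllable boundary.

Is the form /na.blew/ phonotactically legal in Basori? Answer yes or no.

yes

/na.blew/ — σ1 onset /n/, coda /∅/ ok; σ2 onset /bl/ (1→4 rises), coda /w/ ok → phonotactically legal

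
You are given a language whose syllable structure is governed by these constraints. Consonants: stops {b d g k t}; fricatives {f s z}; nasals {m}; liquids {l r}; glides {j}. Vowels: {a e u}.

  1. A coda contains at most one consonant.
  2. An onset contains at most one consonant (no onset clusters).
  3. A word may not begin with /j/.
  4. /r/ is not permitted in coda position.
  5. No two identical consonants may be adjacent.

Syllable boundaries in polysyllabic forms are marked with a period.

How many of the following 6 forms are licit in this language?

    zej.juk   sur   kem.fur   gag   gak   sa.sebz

2

zej.juk — violates constraint 5: adjacent identical consonants /jj/ → illicit
sur — violates constraint 4: syllable 1 coda contains /r/ → illicit
kem.fur — violates constraint 4: syllable 2 coda contains /r/ → illicit
gag — σ1 onset /g/, coda /g/ ok → licit
gak — σ1 onset /g/, coda /k/ ok → licit
sa.sebz — violates constraint 1: syllable 2 coda /bz/ has 2 consonants (> 1) → illicit
Licit: gag, gak → 2.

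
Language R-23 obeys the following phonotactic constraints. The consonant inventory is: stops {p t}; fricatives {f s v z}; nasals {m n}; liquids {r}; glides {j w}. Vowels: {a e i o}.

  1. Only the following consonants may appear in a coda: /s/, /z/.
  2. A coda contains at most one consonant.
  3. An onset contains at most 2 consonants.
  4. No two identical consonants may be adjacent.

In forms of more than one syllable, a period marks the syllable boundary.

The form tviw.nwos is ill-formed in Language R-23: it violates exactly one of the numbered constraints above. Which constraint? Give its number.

1

tviw.nwos: syllable 1 coda contains /w/, which is not a licensed coda consonant.
This is a violation of constraint 1: "Only the following consonants may appear in a coda: /s/, /z/."
The remaining constraints (2, 3, 4) are satisfied.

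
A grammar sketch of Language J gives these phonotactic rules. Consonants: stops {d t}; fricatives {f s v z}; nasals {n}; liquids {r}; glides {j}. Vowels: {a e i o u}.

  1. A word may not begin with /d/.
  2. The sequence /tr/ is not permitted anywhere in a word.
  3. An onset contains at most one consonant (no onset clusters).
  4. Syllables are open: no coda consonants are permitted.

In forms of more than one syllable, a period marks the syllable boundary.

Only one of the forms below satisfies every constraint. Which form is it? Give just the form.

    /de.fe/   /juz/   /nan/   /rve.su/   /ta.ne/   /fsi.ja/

/de.fe/ — violates constraint 1: word begins with /d/ → ill-formed
/juz/ — violates constraint 4: syllable 1 coda /z/ has 1 consonant (> 0) → ill-formed
/nan/ — violates constraint 4: syllable 1 coda /n/ has 1 consonant (> 0) → ill-formed
/rve.su/ — violates constraint 3: syllable 1 onset /rv/ has 2 consonants (> 1) → ill-formed
/ta.ne/ — σ1 onset /t/, coda /∅/ ok; σ2 onset /n/, coda /∅/ ok → well-formed
/fsi.ja/ — violates constraint 3: syllable 1 onset /fs/ has 2 consonants (> 1) → ill-formed

/ta.ne/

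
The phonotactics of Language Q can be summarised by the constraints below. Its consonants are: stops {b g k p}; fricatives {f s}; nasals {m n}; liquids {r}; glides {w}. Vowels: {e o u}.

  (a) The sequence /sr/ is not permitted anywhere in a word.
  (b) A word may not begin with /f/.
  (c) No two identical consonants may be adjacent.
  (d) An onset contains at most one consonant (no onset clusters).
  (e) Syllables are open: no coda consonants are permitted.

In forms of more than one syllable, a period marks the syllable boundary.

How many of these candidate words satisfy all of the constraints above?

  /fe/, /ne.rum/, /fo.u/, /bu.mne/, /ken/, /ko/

1

/fe/ — violates constraint (b): word begins with /f/ → not permitted
/ne.rum/ — violates constraint (e): syllable 2 coda /m/ has 1 consonant (> 0) → not permitted
/fo.u/ — violates constraint (b): word begins with /f/ → not permitted
/bu.mne/ — violates constraint (d): syllable 2 onset /mn/ has 2 consonants (> 1) → not permitted
/ken/ — violates constraint (e): syllable 1 coda /n/ has 1 consonant (> 0) → not permitted
/ko/ — σ1 onset /k/, coda /∅/ ok → permitted
Permitted: /ko/ → 1.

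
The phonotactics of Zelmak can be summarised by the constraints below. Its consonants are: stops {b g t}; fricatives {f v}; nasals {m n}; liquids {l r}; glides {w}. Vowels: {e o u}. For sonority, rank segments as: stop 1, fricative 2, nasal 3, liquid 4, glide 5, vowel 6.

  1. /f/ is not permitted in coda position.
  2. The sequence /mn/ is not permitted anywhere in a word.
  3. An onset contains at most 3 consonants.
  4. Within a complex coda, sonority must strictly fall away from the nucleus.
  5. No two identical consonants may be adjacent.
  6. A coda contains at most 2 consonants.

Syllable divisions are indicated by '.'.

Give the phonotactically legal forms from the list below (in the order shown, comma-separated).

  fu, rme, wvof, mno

fu, rme

fu — σ1 onset /f/, coda /∅/ ok → phonotactically legal
rme — σ1 onset /rm/ (2C), coda /∅/ ok → phonotactically legal
wvof — violates constraint 1: syllable 1 coda contains /f/ → phonotactically illegal
mno — violates constraint 2: contains banned sequence /mn/ → phonotactically illegal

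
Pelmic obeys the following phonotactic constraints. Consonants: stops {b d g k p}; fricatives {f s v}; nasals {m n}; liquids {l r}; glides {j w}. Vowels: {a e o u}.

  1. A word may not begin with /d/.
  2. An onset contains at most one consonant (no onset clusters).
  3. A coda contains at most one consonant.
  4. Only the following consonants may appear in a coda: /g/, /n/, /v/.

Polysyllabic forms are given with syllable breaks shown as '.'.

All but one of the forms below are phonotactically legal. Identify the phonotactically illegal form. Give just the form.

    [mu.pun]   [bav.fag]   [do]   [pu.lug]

[mu.pun] — σ1 onset /m/, coda /∅/ ok; σ2 onset /p/, coda /n/ ok → phonotactically legal
[bav.fag] — σ1 onset /b/, coda /v/ ok; σ2 onset /f/, coda /g/ ok → phonotactically legal
[do] — violates constraint 1: word begins with /d/ → phonotactically illegal
[pu.lug] — σ1 onset /p/, coda /∅/ ok; σ2 onset /l/, coda /g/ ok → phonotactically legal

[do]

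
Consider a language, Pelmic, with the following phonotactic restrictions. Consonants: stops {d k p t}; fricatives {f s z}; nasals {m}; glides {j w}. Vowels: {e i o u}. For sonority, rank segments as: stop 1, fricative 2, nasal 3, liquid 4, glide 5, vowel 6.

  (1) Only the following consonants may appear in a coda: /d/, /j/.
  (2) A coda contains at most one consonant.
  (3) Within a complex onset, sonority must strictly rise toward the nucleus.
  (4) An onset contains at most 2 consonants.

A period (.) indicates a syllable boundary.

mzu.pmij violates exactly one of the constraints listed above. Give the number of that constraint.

3

mzu.pmij: syllable 1 onset /mz/: /m/ (nasal, 3) → /z/ (fricative, 2) does not rise.
This is a violation of constraint 3: "Within a complex onset, sonority must strictly rise toward the nucleus."
The remaining constraints (1, 2, 4) are satisfied.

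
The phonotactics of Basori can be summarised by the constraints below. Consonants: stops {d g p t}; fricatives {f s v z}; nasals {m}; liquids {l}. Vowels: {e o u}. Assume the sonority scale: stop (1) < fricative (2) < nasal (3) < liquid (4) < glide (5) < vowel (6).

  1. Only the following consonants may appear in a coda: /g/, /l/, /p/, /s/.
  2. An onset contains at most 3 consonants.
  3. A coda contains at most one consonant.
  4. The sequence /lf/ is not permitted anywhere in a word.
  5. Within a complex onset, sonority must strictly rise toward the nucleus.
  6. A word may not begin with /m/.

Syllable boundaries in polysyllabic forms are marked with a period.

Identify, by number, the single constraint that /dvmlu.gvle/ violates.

/dvmlu.gvle/: syllable 1 onset /dvml/ has 4 consonants (> 3).
This is a violation of constraint 2: "An onset contains at most 3 consonants."
The remaining constraints (1, 3, 4, 5, 6) are satisfied.

2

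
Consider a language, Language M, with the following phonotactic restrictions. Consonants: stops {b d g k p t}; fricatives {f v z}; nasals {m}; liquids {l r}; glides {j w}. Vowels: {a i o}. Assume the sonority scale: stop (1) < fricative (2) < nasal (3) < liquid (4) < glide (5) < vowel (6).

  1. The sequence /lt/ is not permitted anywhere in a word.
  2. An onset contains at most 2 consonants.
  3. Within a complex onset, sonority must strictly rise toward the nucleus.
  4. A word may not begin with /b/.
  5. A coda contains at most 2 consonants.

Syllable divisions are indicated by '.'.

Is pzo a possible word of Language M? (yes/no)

pzo — σ1 onset /pz/ (1→2 rises), coda /∅/ ok → permitted

yes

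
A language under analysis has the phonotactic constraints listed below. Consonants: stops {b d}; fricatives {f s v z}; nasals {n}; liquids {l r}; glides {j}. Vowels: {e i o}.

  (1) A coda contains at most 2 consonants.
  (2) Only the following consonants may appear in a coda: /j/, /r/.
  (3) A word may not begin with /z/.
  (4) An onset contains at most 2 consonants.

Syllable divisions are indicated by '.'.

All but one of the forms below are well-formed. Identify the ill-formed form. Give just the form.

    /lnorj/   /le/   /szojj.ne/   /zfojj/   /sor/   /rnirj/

/lnorj/ — σ1 onset /ln/ (2C), coda /rj/ (2C) ok → well-formed
/le/ — σ1 onset /l/, coda /∅/ ok → well-formed
/szojj.ne/ — σ1 onset /sz/ (2C), coda /jj/ (2C) ok; σ2 onset /n/, coda /∅/ ok → well-formed
/zfojj/ — violates constraint 3: word begins with /z/ → ill-formed
/sor/ — σ1 onset /s/, coda /r/ ok → well-formed
/rnirj/ — σ1 onset /rn/ (2C), coda /rj/ (2C) ok → well-formed

/zfojj/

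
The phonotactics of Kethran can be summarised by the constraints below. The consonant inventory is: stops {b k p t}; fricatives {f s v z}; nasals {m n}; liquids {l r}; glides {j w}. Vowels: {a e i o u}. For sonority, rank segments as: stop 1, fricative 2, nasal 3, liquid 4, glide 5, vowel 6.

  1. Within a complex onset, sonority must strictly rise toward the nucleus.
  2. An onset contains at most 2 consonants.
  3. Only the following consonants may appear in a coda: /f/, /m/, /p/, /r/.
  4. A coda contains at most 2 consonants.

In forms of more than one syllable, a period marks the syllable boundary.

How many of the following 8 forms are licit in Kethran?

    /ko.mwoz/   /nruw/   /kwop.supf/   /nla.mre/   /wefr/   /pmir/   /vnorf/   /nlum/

6

/ko.mwoz/ — violates constraint 3: syllable 2 coda contains /z/, which is not a licensed coda consonant → illicit
/nruw/ — violates constraint 3: syllable 1 coda contains /w/, which is not a licensed coda consonant → illicit
/kwop.supf/ — σ1 onset /kw/ (1→5 rises), coda /p/ ok; σ2 onset /s/, coda /pf/ (2C) ok → licit
/nla.mre/ — σ1 onset /nl/ (3→4 rises), coda /∅/ ok; σ2 onset /mr/ (3→4 rises), coda /∅/ ok → licit
/wefr/ — σ1 onset /w/, coda /fr/ (2C) ok → licit
/pmir/ — σ1 onset /pm/ (1→3 rises), coda /r/ ok → licit
/vnorf/ — σ1 onset /vn/ (2→3 rises), coda /rf/ (2C) ok → licit
/nlum/ — σ1 onset /nl/ (3→4 rises), coda /m/ ok → licit
Licit: /kwop.supf/, /nla.mre/, /wefr/, /pmir/, /vnorf/, /nlum/ → 6.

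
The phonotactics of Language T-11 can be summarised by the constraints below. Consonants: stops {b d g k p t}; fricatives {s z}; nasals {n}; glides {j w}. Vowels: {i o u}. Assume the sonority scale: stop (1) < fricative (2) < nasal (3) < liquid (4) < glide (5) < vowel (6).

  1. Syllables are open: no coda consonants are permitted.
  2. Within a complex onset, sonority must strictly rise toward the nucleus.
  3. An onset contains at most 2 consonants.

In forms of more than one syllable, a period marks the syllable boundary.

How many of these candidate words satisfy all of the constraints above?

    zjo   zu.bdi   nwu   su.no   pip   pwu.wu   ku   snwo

zjo — σ1 onset /zj/ (2→5 rises), coda /∅/ ok → well-formed
zu.bdi — violates constraint 2: syllable 2 onset /bd/: /b/ (stop, 1) → /d/ (stop, 1) does not rise → ill-formed
nwu — σ1 onset /nw/ (3→5 rises), coda /∅/ ok → well-formed
su.no — σ1 onset /s/, coda /∅/ ok; σ2 onset /n/, coda /∅/ ok → well-formed
pip — violates constraint 1: syllable 1 coda /p/ has 1 consonant (> 0) → ill-formed
pwu.wu — σ1 onset /pw/ (1→5 rises), coda /∅/ ok; σ2 onset /w/, coda /∅/ ok → well-formed
ku — σ1 onset /k/, coda /∅/ ok → well-formed
snwo — violates constraint 3: syllable 1 onset /snw/ has 3 consonants (> 2) → ill-formed
Well-formed: zjo, nwu, su.no, pwu.wu, ku → 5.

5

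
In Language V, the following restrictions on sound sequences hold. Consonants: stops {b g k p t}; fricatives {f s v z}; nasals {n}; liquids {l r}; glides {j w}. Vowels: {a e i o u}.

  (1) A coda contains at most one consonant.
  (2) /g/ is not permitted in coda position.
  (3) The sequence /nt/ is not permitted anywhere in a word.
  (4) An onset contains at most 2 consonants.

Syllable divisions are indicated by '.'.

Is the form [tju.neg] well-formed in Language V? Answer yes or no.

no

[tju.neg] — violates constraint 2: syllable 2 coda contains /g/ → ill-formed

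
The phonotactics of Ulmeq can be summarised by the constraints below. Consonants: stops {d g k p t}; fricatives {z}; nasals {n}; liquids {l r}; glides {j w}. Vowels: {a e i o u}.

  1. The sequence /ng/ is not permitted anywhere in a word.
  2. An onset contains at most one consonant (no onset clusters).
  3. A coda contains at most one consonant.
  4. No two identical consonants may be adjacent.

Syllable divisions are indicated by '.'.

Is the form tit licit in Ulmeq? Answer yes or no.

tit — σ1 onset /t/, coda /t/ ok → licit

yes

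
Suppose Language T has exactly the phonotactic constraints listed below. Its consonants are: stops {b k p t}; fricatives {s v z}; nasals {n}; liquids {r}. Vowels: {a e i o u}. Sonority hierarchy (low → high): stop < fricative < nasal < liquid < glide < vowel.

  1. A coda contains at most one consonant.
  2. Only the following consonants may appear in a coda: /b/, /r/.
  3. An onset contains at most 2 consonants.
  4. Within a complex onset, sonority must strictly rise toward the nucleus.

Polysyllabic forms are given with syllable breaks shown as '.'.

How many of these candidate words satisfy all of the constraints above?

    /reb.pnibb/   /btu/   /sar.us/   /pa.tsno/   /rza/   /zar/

/reb.pnibb/ — violates constraint 1: syllable 2 coda /bb/ has 2 consonants (> 1) → illicit
/btu/ — violates constraint 4: syllable 1 onset /bt/: /b/ (stop, 1) → /t/ (stop, 1) does not rise → illicit
/sar.us/ — violates constraint 2: syllable 2 coda contains /s/, which is not a licensed coda consonant → illicit
/pa.tsno/ — violates constraint 3: syllable 2 onset /tsn/ has 3 consonants (> 2) → illicit
/rza/ — violates constraint 4: syllable 1 onset /rz/: /r/ (liquid, 4) → /z/ (fricative, 2) does not rise → illicit
/zar/ — σ1 onset /z/, coda /r/ ok → licit
Licit: /zar/ → 1.

1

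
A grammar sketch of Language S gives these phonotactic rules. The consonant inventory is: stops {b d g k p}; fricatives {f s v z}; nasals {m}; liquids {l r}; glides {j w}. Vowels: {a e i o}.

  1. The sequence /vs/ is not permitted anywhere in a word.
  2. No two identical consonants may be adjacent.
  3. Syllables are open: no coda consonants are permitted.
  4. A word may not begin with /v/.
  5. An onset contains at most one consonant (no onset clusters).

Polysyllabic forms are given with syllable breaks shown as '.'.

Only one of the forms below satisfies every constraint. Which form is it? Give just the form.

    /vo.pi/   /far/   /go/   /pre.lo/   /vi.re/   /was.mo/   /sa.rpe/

/go/

/vo.pi/ — violates constraint 4: word begins with /v/ → not permitted
/far/ — violates constraint 3: syllable 1 coda /r/ has 1 consonant (> 0) → not permitted
/go/ — σ1 onset /g/, coda /∅/ ok → permitted
/pre.lo/ — violates constraint 5: syllable 1 onset /pr/ has 2 consonants (> 1) → not permitted
/vi.re/ — violates constraint 4: word begins with /v/ → not permitted
/was.mo/ — violates constraint 3: syllable 1 coda /s/ has 1 consonant (> 0) → not permitted
/sa.rpe/ — violates constraint 5: syllable 2 onset /rp/ has 2 consonants (> 1) → not permitted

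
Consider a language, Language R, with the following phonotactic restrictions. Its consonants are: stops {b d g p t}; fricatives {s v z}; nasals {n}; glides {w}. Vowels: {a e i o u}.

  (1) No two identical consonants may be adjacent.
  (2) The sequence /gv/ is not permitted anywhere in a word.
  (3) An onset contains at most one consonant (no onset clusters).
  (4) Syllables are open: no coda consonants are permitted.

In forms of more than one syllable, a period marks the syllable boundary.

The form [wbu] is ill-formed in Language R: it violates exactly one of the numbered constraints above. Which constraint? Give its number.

3

[wbu]: syllable 1 onset /wb/ has 2 consonants (> 1).
This is a violation of constraint 3: "An onset contains at most one consonant (no onset clusters)."
The remaining constraints (1, 2, 4) are satisfied.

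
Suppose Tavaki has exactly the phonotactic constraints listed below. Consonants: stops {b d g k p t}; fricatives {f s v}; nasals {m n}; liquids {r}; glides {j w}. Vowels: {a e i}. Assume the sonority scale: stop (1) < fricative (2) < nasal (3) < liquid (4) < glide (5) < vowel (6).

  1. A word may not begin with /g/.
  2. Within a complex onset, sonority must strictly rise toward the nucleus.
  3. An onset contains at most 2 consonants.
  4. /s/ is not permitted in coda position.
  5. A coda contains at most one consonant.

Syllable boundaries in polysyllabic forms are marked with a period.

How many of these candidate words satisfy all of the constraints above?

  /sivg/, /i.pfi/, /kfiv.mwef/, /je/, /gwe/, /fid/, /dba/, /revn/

4

/sivg/ — violates constraint 5: syllable 1 coda /vg/ has 2 consonants (> 1) → phonotactically illegal
/i.pfi/ — σ1 onset /∅/, coda /∅/ ok; σ2 onset /pf/ (1→2 rises), coda /∅/ ok → phonotactically legal
/kfiv.mwef/ — σ1 onset /kf/ (1→2 rises), coda /v/ ok; σ2 onset /mw/ (3→5 rises), coda /f/ ok → phonotactically legal
/je/ — σ1 onset /j/, coda /∅/ ok → phonotactically legal
/gwe/ — violates constraint 1: word begins with /g/ → phonotactically illegal
/fid/ — σ1 onset /f/, coda /d/ ok → phonotactically legal
/dba/ — violates constraint 2: syllable 1 onset /db/: /d/ (stop, 1) → /b/ (stop, 1) does not rise → phonotactically illegal
/revn/ — violates constraint 5: syllable 1 coda /vn/ has 2 consonants (> 1) → phonotactically illegal
Phonotactically legal: /i.pfi/, /kfiv.mwef/, /je/, /fid/ → 4.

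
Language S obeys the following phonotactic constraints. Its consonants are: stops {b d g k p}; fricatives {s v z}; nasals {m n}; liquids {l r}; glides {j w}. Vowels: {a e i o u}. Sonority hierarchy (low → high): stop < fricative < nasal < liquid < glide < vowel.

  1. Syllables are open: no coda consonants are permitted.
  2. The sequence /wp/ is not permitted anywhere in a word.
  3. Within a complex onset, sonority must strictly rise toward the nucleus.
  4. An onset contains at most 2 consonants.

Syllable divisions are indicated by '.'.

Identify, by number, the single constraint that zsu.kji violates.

3

zsu.kji: syllable 1 onset /zs/: /z/ (fricative, 2) → /s/ (fricative, 2) does not rise.
This is a violation of constraint 3: "Within a complex onset, sonority must strictly rise toward the nucleus."
The remaining constraints (1, 2, 4) are satisfied.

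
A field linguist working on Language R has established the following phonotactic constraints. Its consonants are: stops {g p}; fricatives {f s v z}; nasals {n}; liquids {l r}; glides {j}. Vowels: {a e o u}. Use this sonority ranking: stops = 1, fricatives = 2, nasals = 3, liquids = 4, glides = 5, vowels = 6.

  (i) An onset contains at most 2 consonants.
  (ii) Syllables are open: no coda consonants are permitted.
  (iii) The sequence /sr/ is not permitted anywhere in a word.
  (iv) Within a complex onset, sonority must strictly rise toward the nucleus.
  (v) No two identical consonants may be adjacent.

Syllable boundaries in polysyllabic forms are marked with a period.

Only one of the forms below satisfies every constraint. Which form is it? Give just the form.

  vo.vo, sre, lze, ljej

vo.vo

vo.vo — σ1 onset /v/, coda /∅/ ok; σ2 onset /v/, coda /∅/ ok → licit
sre — violates constraint (iii): contains banned sequence /sr/ → illicit
lze — violates constraint (iv): syllable 1 onset /lz/: /l/ (liquid, 4) → /z/ (fricative, 2) does not rise → illicit
ljej — violates constraint (ii): syllable 1 coda /j/ has 1 consonant (> 0) → illicit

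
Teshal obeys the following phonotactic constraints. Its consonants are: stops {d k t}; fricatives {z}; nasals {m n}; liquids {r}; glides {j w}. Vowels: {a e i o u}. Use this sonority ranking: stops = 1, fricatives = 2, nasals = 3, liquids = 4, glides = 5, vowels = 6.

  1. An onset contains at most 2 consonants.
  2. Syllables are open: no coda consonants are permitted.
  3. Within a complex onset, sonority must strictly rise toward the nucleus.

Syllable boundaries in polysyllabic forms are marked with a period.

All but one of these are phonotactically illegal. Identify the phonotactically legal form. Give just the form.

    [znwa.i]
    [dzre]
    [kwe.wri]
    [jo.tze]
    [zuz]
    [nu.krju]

[jo.tze]

[znwa.i] — violates constraint 1: syllable 1 onset /znw/ has 3 consonants (> 2) → phonotactically illegal
[dzre] — violates constraint 1: syllable 1 onset /dzr/ has 3 consonants (> 2) → phonotactically illegal
[kwe.wri] — violates constraint 3: syllable 2 onset /wr/: /w/ (glide, 5) → /r/ (liquid, 4) does not rise → phonotactically illegal
[jo.tze] — σ1 onset /j/, coda /∅/ ok; σ2 onset /tz/ (1→2 rises), coda /∅/ ok → phonotactically legal
[zuz] — violates constraint 2: syllable 1 coda /z/ has 1 consonant (> 0) → phonotactically illegal
[nu.krju] — violates constraint 1: syllable 2 onset /krj/ has 3 consonants (> 2) → phonotactically illegal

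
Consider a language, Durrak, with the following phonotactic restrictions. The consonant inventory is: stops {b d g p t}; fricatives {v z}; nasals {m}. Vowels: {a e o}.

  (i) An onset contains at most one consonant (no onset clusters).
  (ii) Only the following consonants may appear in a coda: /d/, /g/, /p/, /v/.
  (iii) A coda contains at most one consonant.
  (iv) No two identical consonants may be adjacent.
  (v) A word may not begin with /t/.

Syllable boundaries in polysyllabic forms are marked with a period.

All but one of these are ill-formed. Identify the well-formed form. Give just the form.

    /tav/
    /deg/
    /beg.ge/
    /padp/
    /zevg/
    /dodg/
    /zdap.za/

/deg/

/tav/ — violates constraint (v): word begins with /t/ → ill-formed
/deg/ — σ1 onset /d/, coda /g/ ok → well-formed
/beg.ge/ — violates constraint (iv): adjacent identical consonants /gg/ → ill-formed
/padp/ — violates constraint (iii): syllable 1 coda /dp/ has 2 consonants (> 1) → ill-formed
/zevg/ — violates constraint (iii): syllable 1 coda /vg/ has 2 consonants (> 1) → ill-formed
/dodg/ — violates constraint (iii): syllable 1 coda /dg/ has 2 consonants (> 1) → ill-formed
/zdap.za/ — violates constraint (i): syllable 1 onset /zd/ has 2 consonants (> 1) → ill-formed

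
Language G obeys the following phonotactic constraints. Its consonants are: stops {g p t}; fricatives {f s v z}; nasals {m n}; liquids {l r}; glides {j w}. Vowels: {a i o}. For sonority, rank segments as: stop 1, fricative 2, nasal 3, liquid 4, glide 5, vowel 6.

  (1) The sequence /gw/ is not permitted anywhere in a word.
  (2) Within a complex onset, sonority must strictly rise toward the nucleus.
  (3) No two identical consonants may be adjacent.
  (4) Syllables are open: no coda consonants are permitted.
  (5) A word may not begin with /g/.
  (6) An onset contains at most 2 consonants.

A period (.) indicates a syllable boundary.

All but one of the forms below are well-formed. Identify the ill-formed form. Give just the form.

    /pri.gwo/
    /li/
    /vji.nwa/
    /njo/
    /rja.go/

/pri.gwo/

/pri.gwo/ — violates constraint 1: contains banned sequence /gw/ → ill-formed
/li/ — σ1 onset /l/, coda /∅/ ok → well-formed
/vji.nwa/ — σ1 onset /vj/ (2→5 rises), coda /∅/ ok; σ2 onset /nw/ (3→5 rises), coda /∅/ ok → well-formed
/njo/ — σ1 onset /nj/ (3→5 rises), coda /∅/ ok → well-formed
/rja.go/ — σ1 onset /rj/ (4→5 rises), coda /∅/ ok; σ2 onset /g/, coda /∅/ ok → well-formed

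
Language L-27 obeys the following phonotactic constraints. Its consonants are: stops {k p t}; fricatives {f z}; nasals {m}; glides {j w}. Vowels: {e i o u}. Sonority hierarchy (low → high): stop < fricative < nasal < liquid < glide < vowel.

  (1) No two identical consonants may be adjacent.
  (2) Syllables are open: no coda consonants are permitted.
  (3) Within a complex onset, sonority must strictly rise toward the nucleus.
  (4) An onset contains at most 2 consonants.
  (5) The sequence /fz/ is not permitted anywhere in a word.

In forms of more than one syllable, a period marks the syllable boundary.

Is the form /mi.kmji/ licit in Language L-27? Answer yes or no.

no

/mi.kmji/ — violates constraint 4: syllable 2 onset /kmj/ has 3 consonants (> 2) → illicit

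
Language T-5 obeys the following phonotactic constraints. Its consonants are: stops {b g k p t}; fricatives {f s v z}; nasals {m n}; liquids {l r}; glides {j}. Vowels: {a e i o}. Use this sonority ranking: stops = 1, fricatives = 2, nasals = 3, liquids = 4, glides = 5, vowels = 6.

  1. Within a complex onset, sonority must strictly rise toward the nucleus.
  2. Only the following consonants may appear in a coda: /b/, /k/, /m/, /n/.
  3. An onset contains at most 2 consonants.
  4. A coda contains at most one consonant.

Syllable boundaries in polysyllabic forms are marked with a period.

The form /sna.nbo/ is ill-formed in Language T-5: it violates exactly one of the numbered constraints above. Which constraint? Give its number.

1

/sna.nbo/: syllable 2 onset /nb/: /n/ (nasal, 3) → /b/ (stop, 1) does not rise.
This is a violation of constraint 1: "Within a complex onset, sonority must strictly rise toward the nucleus."
The remaining constraints (2, 3, 4) are satisfied.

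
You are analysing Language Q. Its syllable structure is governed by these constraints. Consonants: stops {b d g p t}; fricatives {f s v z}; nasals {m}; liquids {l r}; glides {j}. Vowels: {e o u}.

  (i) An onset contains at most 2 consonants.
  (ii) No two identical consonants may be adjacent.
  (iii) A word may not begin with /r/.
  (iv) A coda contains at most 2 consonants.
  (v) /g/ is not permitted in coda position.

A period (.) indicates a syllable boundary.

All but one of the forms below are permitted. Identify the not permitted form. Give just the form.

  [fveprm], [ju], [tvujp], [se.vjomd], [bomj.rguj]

[fveprm] — violates constraint (iv): syllable 1 coda /prm/ has 3 consonants (> 2) → not permitted
[ju] — σ1 onset /j/, coda /∅/ ok → permitted
[tvujp] — σ1 onset /tv/ (2C), coda /jp/ (2C) ok → permitted
[se.vjomd] — σ1 onset /s/, coda /∅/ ok; σ2 onset /vj/ (2C), coda /md/ (2C) ok → permitted
[bomj.rguj] — σ1 onset /b/, coda /mj/ (2C) ok; σ2 onset /rg/ (2C), coda /j/ ok → permitted

[fveprm]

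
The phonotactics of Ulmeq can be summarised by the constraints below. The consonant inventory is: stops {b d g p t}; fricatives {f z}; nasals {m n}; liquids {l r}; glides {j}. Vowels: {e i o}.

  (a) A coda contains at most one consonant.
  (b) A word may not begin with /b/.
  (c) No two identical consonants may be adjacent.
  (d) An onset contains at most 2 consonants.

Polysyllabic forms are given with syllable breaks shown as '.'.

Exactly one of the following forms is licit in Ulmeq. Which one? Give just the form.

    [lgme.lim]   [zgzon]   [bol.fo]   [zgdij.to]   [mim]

[lgme.lim] — violates constraint (d): syllable 1 onset /lgm/ has 3 consonants (> 2) → illicit
[zgzon] — violates constraint (d): syllable 1 onset /zgz/ has 3 consonants (> 2) → illicit
[bol.fo] — violates constraint (b): word begins with /b/ → illicit
[zgdij.to] — violates constraint (d): syllable 1 onset /zgd/ has 3 consonants (> 2) → illicit
[mim] — σ1 onset /m/, coda /m/ ok → licit

[mim]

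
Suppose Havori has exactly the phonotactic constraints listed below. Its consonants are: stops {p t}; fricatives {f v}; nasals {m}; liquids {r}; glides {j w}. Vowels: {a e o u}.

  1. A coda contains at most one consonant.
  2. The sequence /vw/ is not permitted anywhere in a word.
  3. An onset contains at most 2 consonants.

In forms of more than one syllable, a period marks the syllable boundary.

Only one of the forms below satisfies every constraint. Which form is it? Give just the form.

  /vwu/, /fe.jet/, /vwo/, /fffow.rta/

/fe.jet/

/vwu/ — violates constraint 2: contains banned sequence /vw/ → phonotactically illegal
/fe.jet/ — σ1 onset /f/, coda /∅/ ok; σ2 onset /j/, coda /t/ ok → phonotactically legal
/vwo/ — violates constraint 2: contains banned sequence /vw/ → phonotactically illegal
/fffow.rta/ — violates constraint 3: syllable 1 onset /fff/ has 3 consonants (> 2) → phonotactically illegal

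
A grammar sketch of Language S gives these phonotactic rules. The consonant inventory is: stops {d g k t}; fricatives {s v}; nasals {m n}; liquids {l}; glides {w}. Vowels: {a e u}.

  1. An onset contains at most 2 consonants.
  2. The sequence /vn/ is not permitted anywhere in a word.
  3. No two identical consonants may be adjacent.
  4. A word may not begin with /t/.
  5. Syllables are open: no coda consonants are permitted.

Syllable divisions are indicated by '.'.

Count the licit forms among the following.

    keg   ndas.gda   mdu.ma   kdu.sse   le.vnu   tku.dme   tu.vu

keg — violates constraint 5: syllable 1 coda /g/ has 1 consonant (> 0) → illicit
ndas.gda — violates constraint 5: syllable 1 coda /s/ has 1 consonant (> 0) → illicit
mdu.ma — σ1 onset /md/ (2C), coda /∅/ ok; σ2 onset /m/, coda /∅/ ok → licit
kdu.sse — violates constraint 3: adjacent identical consonants /ss/ → illicit
le.vnu — violates constraint 2: contains banned sequence /vn/ → illicit
tku.dme — violates constraint 4: word begins with /t/ → illicit
tu.vu — violates constraint 4: word begins with /t/ → illicit
Licit: mdu.ma → 1.

1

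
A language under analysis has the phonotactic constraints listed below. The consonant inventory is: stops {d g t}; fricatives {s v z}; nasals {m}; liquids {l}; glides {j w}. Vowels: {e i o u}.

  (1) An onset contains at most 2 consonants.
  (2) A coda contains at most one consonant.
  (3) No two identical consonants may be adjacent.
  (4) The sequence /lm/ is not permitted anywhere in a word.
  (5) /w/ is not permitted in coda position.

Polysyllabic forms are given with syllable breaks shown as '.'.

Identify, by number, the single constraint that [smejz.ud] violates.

2

[smejz.ud]: syllable 1 coda /jz/ has 2 consonants (> 1).
This is a violation of constraint 2: "A coda contains at most one consonant."
The remaining constraints (1, 3, 4, 5) are satisfied.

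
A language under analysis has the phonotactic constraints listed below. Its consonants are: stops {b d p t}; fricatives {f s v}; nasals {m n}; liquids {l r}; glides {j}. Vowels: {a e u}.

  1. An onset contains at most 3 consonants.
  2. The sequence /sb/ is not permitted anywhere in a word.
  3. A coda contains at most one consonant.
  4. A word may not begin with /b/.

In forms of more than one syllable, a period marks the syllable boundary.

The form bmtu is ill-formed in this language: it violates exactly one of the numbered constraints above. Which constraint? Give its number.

bmtu: word begins with /b/.
This is a violation of constraint 4: "A word may not begin with /b/."
The remaining constraints (1, 2, 3) are satisfied.

4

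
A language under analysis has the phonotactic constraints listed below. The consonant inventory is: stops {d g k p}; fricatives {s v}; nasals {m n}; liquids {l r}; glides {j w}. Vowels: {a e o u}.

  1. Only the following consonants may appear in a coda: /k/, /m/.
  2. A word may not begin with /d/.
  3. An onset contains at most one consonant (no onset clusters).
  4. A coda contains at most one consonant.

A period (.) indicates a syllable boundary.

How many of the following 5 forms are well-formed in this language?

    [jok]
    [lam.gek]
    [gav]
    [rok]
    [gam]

4

[jok] — σ1 onset /j/, coda /k/ ok → well-formed
[lam.gek] — σ1 onset /l/, coda /m/ ok; σ2 onset /g/, coda /k/ ok → well-formed
[gav] — violates constraint 1: syllable 1 coda contains /v/, which is not a licensed coda consonant → ill-formed
[rok] — σ1 onset /r/, coda /k/ ok → well-formed
[gam] — σ1 onset /g/, coda /m/ ok → well-formed
Well-formed: [jok], [lam.gek], [rok], [gam] → 4.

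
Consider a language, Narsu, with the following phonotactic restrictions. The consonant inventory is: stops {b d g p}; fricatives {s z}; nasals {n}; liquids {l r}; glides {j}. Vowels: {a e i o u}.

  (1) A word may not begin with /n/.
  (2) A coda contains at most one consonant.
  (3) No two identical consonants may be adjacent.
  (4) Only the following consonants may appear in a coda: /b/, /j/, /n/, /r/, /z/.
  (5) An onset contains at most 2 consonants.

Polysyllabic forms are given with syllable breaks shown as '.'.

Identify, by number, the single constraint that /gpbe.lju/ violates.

5

/gpbe.lju/: syllable 1 onset /gpb/ has 3 consonants (> 2).
This is a violation of constraint 5: "An onset contains at most 2 consonants."
The remaining constraints (1, 2, 3, 4) are satisfied.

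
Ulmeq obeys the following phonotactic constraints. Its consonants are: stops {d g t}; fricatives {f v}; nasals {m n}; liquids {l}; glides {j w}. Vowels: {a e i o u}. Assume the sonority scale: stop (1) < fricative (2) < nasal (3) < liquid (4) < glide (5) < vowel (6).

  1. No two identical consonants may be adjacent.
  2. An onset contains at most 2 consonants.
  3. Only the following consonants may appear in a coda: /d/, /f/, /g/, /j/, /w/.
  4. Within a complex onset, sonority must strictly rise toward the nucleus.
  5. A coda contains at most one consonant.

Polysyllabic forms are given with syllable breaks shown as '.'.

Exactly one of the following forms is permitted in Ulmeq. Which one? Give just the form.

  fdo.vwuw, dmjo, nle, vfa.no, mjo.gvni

fdo.vwuw — violates constraint 4: syllable 1 onset /fd/: /f/ (fricative, 2) → /d/ (stop, 1) does not rise → not permitted
dmjo — violates constraint 2: syllable 1 onset /dmj/ has 3 consonants (> 2) → not permitted
nle — σ1 onset /nl/ (3→4 rises), coda /∅/ ok → permitted
vfa.no — violates constraint 4: syllable 1 onset /vf/: /v/ (fricative, 2) → /f/ (fricative, 2) does not rise → not permitted
mjo.gvni — violates constraint 2: syllable 2 onset /gvn/ has 3 consonants (> 2) → not permitted

nle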